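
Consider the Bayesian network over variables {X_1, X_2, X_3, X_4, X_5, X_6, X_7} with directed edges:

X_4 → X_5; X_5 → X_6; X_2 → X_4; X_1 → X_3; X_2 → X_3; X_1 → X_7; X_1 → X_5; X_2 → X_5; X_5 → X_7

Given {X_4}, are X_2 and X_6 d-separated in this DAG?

There are 4 undirected paths between X_2 and X_6; checking each against the conditioning set {X_4}:
Path 1: X_2 → X_4 → X_5 → X_6
  X_4 is a chain here and X_4 is conditioned on, so the path is blocked at X_4.
Path 2: X_2 → X_3 ← X_1 → X_7 ← X_5 → X_6
  X_3 is a collider here and neither X_3 nor any of its descendants is conditioned on, so the collider stays closed — the path is blocked at X_3.
Path 3: X_2 → X_3 ← X_1 → X_5 → X_6
  X_3 is a collider here and neither X_3 nor any of its descendants is conditioned on, so the collider stays closed — the path is blocked at X_3.
Path 4: X_2 → X_5 → X_6
  X_5 is a chain and X_5 is not conditioned on — no node blocks this path, so it is active.
Because an active path exists, X_2 and X_6 are not d-separated.

No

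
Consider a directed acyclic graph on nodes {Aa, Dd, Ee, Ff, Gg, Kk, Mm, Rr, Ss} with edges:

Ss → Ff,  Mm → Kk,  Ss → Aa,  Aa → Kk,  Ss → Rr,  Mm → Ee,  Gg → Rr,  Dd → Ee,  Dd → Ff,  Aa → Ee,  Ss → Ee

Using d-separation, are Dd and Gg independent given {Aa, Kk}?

Yes — Dd and Gg are d-separated given {Aa, Kk}.

There are 4 undirected paths between Dd and Gg; checking each against the conditioning set {Aa, Kk}:
  1. Dd → Ee ← Aa ← Ss → Rr ← Gg — Ee:collider[blocks]; Aa:chain[blocks]; Ss:fork[open]; Rr:collider[blocks] ⇒ blocked
  2. Dd → Ee ← Ss → Rr ← Gg — Ee:collider[blocks]; Ss:fork[open]; Rr:collider[blocks] ⇒ blocked
  3. Dd → Ee ← Mm → Kk ← Aa ← Ss → Rr ← Gg — Ee:collider[blocks]; Mm:fork[open]; Kk:collider[open]; Aa:chain[blocks]; Ss:fork[open]; Rr:collider[blocks] ⇒ blocked
  4. Dd → Ff ← Ss → Rr ← Gg — Ff:collider[blocks]; Ss:fork[open]; Rr:collider[blocks] ⇒ blocked
All paths are blocked; Dd ⊥ Gg | {Aa, Kk} holds.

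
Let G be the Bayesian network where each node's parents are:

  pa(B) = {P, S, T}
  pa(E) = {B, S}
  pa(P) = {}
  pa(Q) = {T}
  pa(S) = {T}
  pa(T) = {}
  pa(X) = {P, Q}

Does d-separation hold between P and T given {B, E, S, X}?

There are 4 undirected paths between P and T; checking each against the conditioning set {B, E, S, X}:
Path 1: P → B ← S ← T
  S is a chain here and S is conditioned on, so the path is blocked at S.
Path 2: P → B → E ← S ← T
  B is a chain here and B is conditioned on, so the path is blocked at B.
Path 3: P → B ← T
  B is a collider and B is conditioned on, which opens it — no node blocks this path, so it is active.
Path 4: P → X ← Q ← T
  X is a collider and X is conditioned on, which opens it; Q is a chain and Q is not conditioned on — no node blocks this path, so it is active.
Since the path P → B ← T is active, P and T are not d-separated given {B, E, S, X}.

No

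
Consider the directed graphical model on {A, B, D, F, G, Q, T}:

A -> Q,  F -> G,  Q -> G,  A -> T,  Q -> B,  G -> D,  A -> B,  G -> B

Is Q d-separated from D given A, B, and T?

Enumerating the 3 paths from Q to D and testing each for blocking by {A, B, T}:
  1. Q → B ← G → D — B:collider[open]; G:fork[open] ⇒ active
  2. Q ← A → B ← G → D — A:fork[blocks]; B:collider[open]; G:fork[open] ⇒ blocked
  3. Q → G → D — G:chain[open] ⇒ active
At least one path is unblocked, so d-separation fails.

No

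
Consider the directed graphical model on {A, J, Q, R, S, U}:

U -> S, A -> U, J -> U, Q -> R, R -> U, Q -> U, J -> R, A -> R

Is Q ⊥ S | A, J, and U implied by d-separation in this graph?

Yes

We examine all 4 paths between Q and S:
  1. Q → R ← J → U → S — R:collider[open]; J:fork[blocks]; U:chain[blocks] ⇒ blocked
  2. Q → R ← A → U → S — R:collider[open]; A:fork[blocks]; U:chain[blocks] ⇒ blocked
  3. Q → R → U → S — R:chain[open]; U:chain[blocks] ⇒ blocked
  4. Q → U → S — U:chain[blocks] ⇒ blocked
Since every path is blocked, d-separation holds.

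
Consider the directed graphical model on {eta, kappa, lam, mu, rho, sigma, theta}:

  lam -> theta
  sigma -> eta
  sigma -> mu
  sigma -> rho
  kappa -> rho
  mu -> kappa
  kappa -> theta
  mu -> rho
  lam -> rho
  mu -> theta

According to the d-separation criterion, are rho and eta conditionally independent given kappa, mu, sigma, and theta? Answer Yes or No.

Enumerating the 6 paths from rho to eta and testing each for blocking by {kappa, mu, sigma, theta}:
  1. rho ← mu ← sigma → eta — mu:chain[blocks]; sigma:fork[blocks] ⇒ blocked
  2. rho ← lam → theta ← mu ← sigma → eta — lam:fork[open]; theta:collider[open]; mu:chain[blocks]; sigma:fork[blocks] ⇒ blocked
  3. rho ← lam → theta ← kappa ← mu ← sigma → eta — lam:fork[open]; theta:collider[open]; kappa:chain[blocks]; mu:chain[blocks]; sigma:fork[blocks] ⇒ blocked
  4. rho ← kappa ← mu ← sigma → eta — kappa:chain[blocks]; mu:chain[blocks]; sigma:fork[blocks] ⇒ blocked
  5. rho ← kappa → theta ← mu ← sigma → eta — kappa:fork[blocks]; theta:collider[open]; mu:chain[blocks]; sigma:fork[blocks] ⇒ blocked
  6. rho ← sigma → eta — sigma:fork[blocks] ⇒ blocked
All paths are blocked; rho ⊥ eta | {kappa, mu, sigma, theta} holds.

Yes — rho and eta are d-separated given {kappa, mu, sigma, theta}.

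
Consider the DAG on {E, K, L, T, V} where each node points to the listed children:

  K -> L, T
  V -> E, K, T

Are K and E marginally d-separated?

Enumerating the 2 paths from K to E and testing each for blocking by ∅:
  1. K ← V → E — V:fork[open] ⇒ active
  2. K → T ← V → E — T:collider[blocks]; V:fork[open] ⇒ blocked
Since the path K ← V → E is active, K and E are not d-separated given ∅.

No — K and E are not d-separated given ∅.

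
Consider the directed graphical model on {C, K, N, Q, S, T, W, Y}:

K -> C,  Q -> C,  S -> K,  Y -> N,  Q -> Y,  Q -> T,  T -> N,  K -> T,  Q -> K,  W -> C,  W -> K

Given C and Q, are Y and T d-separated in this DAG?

Yes

5 paths connect Y and T; each must be blocked for d-separation to hold:
Path 1: Y ← Q → K → T
  Q is a fork here and Q is conditioned on, so the path is blocked at Q.
Path 2: Y ← Q → C ← K → T
  Q is a fork here and Q is conditioned on, so the path is blocked at Q.
Path 3: Y ← Q → C ← W → K → T
  Q is a fork here and Q is conditioned on, so the path is blocked at Q.
Path 4: Y ← Q → T
  Q is a fork here and Q is conditioned on, so the path is blocked at Q.
Path 5: Y → N ← T
  N is a collider here and neither N nor any of its descendants is conditioned on, so the collider stays closed — the path is blocked at N.
All paths are blocked; Y ⊥ T | {C, Q} holds.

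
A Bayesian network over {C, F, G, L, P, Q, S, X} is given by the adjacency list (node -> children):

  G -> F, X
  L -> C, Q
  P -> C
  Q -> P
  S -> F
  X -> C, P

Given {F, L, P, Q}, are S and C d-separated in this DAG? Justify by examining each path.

No — S and C are not d-separated given {F, L, P, Q}.

There are 3 undirected paths between S and C; checking each against the conditioning set {F, L, P, Q}:
Path 1: S → F ← G → X → P ← Q ← L → C
  Q is a chain here and Q is conditioned on, so the path is blocked at Q.
Path 2: S → F ← G → X → P → C
  P is a chain here and P is conditioned on, so the path is blocked at P.
Path 3: S → F ← G → X → C
  F is a collider and F is conditioned on, which opens it; G is a fork and G is not conditioned on; X is a chain and X is not conditioned on — no node blocks this path, so it is active.
Because an active path exists, S and C are not d-separated.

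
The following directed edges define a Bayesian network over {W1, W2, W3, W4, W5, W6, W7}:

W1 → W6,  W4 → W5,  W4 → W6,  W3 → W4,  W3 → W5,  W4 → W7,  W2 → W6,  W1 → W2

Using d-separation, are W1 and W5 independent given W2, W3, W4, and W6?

There are 4 undirected paths between W1 and W5; checking each against the conditioning set {W2, W3, W4, W6}:
Path 1: W1 → W6 ← W4 → W5
  W4 is a fork here and W4 is conditioned on, so the path is blocked at W4.
Path 2: W1 → W6 ← W4 ← W3 → W5
  W4 is a chain here and W4 is conditioned on, so the path is blocked at W4.
Path 3: W1 → W2 → W6 ← W4 → W5
  W2 is a chain here and W2 is conditioned on, so the path is blocked at W2.
Path 4: W1 → W2 → W6 ← W4 ← W3 → W5
  W2 is a chain here and W2 is conditioned on, so the path is blocked at W2.
Every path is blocked, so W1 and W5 are d-separated given {W2, W3, W4, W6}.

Yes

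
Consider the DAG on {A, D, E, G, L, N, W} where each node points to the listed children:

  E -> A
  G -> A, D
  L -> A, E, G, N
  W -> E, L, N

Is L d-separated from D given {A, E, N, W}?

There are 5 undirected paths between L and D; checking each against the conditioning set {A, E, N, W}:
Path 1: L → N ← W → E → A ← G → D
  W is a fork here and W is conditioned on, so the path is blocked at W.
Path 2: L → G → D
  G is a chain and G is not conditioned on — no node blocks this path, so it is active.
Path 3: L → E → A ← G → D
  E is a chain here and E is conditioned on, so the path is blocked at E.
Path 4: L → A ← G → D
  A is a collider and A is conditioned on, which opens it; G is a fork and G is not conditioned on — no node blocks this path, so it is active.
Path 5: L ← W → E → A ← G → D
  W is a fork here and W is conditioned on, so the path is blocked at W.
At least one path is unblocked, so d-separation fails.

No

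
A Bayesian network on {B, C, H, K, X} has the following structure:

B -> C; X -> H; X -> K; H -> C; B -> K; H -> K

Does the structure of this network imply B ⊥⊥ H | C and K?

Enumerating the 3 paths from B to H and testing each for blocking by {C, K}:
Path 1: B → C ← H
  C is a collider and C is conditioned on, which opens it — no node blocks this path, so it is active.
Path 2: B → K ← X → H
  K is a collider and K is conditioned on, which opens it; X is a fork and X is not conditioned on — no node blocks this path, so it is active.
Path 3: B → K ← H
  K is a collider and K is conditioned on, which opens it — no node blocks this path, so it is active.
At least one path is unblocked, so d-separation fails.

No — B and H are not d-separated given {C, K}.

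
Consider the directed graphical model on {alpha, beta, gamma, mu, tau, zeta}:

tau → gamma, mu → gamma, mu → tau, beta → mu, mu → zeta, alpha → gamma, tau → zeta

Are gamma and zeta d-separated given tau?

No

Enumerating the 4 paths from gamma to zeta and testing each for blocking by {tau}:
Path 1: gamma ← mu → zeta
  mu is a fork and mu is not conditioned on — no node blocks this path, so it is active.
Path 2: gamma ← mu → tau → zeta
  tau is a chain here and tau is conditioned on, so the path is blocked at tau.
Path 3: gamma ← tau → zeta
  tau is a fork here and tau is conditioned on, so the path is blocked at tau.
Path 4: gamma ← tau ← mu → zeta
  tau is a chain here and tau is conditioned on, so the path is blocked at tau.
At least one path is unblocked, so d-separation fails.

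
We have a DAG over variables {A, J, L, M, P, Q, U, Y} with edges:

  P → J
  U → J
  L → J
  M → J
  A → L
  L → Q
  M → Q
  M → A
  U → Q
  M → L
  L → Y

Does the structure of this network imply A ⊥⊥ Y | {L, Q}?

Enumerating the 6 paths from A to Y and testing each for blocking by {L, Q}:
Path 1: A → L → Y
  L is a chain here and L is conditioned on, so the path is blocked at L.
Path 2: A ← M → L → Y
  L is a chain here and L is conditioned on, so the path is blocked at L.
Path 3: A ← M → Q ← U → J ← L → Y
  J is a collider here and neither J nor any of its descendants is conditioned on, so the collider stays closed — the path is blocked at J.
Path 4: A ← M → Q ← L → Y
  L is a fork here and L is conditioned on, so the path is blocked at L.
Path 5: A ← M → J ← U → Q ← L → Y
  J is a collider here and neither J nor any of its descendants is conditioned on, so the collider stays closed — the path is blocked at J.
Path 6: A ← M → J ← L → Y
  J is a collider here and neither J nor any of its descendants is conditioned on, so the collider stays closed — the path is blocked at J.
Since every path is blocked, d-separation holds.

Yes — A and Y are d-separated given {L, Q}.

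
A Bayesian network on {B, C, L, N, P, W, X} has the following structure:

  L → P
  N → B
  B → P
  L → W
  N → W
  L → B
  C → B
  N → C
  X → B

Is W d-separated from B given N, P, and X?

No

Enumerating the 4 paths from W to B and testing each for blocking by {N, P, X}:
Path 1: W ← N → C → B
  N is a fork here and N is conditioned on, so the path is blocked at N.
Path 2: W ← N → B
  N is a fork here and N is conditioned on, so the path is blocked at N.
Path 3: W ← L → P ← B
  L is a fork and L is not conditioned on; P is a collider and P is conditioned on, which opens it — no node blocks this path, so it is active.
Path 4: W ← L → B
  L is a fork and L is not conditioned on — no node blocks this path, so it is active.
At least one path is unblocked, so d-separation fails.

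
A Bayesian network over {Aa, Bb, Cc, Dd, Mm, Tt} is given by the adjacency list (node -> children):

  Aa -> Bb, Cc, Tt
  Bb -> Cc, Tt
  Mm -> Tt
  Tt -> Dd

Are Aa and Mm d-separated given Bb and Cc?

Yes

There are 3 undirected paths between Aa and Mm; checking each against the conditioning set {Bb, Cc}:
Path 1: Aa → Tt ← Mm
  Tt is a collider here and neither Tt nor any of its descendants is conditioned on, so the collider stays closed — the path is blocked at Tt.
Path 2: Aa → Cc ← Bb → Tt ← Mm
  Bb is a fork here and Bb is conditioned on, so the path is blocked at Bb.
Path 3: Aa → Bb → Tt ← Mm
  Bb is a chain here and Bb is conditioned on, so the path is blocked at Bb.
All paths are blocked; Aa ⊥ Mm | {Bb, Cc} holds.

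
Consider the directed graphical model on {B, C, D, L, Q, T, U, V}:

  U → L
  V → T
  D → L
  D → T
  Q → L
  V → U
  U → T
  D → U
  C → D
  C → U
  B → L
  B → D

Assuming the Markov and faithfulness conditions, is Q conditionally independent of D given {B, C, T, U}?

Yes

Enumerating the 6 paths from Q to D and testing each for blocking by {B, C, T, U}:
  1. Q → L ← D — L:collider[blocks] ⇒ blocked
  2. Q → L ← U ← C → D — L:collider[blocks]; U:chain[blocks]; C:fork[blocks] ⇒ blocked
  3. Q → L ← U ← D — L:collider[blocks]; U:chain[blocks] ⇒ blocked
  4. Q → L ← U ← V → T ← D — L:collider[blocks]; U:chain[blocks]; V:fork[open]; T:collider[open] ⇒ blocked
  5. Q → L ← U → T ← D — L:collider[blocks]; U:fork[blocks]; T:collider[open] ⇒ blocked
  6. Q → L ← B → D — L:collider[blocks]; B:fork[blocks] ⇒ blocked
Every path is blocked, so Q and D are d-separated given {B, C, T, U}.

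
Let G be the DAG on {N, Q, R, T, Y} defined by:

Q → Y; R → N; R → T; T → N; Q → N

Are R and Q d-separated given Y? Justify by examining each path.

There are 2 undirected paths between R and Q; checking each against the conditioning set {Y}:
Path 1: R → T → N ← Q
  N is a collider here and neither N nor any of its descendants is conditioned on, so the collider stays closed — the path is blocked at N.
Path 2: R → N ← Q
  N is a collider here and neither N nor any of its descendants is conditioned on, so the collider stays closed — the path is blocked at N.
Since every path is blocked, d-separation holds.

Yes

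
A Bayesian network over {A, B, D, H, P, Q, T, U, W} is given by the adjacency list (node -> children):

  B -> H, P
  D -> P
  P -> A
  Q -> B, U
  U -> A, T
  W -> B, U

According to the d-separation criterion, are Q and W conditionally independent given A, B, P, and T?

Enumerating the 4 paths from Q to W and testing each for blocking by {A, B, P, T}:
  1. Q → B ← W — B:collider[open] ⇒ active
  2. Q → B → P → A ← U ← W — B:chain[blocks]; P:chain[blocks]; A:collider[open]; U:chain[open] ⇒ blocked
  3. Q → U → A ← P ← B ← W — U:chain[open]; A:collider[open]; P:chain[blocks]; B:chain[blocks] ⇒ blocked
  4. Q → U ← W — U:collider[open] ⇒ active
At least one path is unblocked, so d-separation fails.

No — Q and W are not d-separated given {A, B, P, T}.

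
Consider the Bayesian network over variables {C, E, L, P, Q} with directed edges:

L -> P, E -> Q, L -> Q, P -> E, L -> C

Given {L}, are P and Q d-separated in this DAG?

No

Enumerating the 2 paths from P to Q and testing each for blocking by {L}:
Path 1: P ← L → Q
  L is a fork here and L is conditioned on, so the path is blocked at L.
Path 2: P → E → Q
  E is a chain and E is not conditioned on — no node blocks this path, so it is active.
Because an active path exists, P and Q are not d-separated.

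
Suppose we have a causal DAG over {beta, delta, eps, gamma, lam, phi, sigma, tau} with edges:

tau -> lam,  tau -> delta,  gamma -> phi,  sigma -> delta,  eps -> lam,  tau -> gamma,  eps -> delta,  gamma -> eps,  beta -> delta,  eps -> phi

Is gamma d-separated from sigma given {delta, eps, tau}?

We examine all 6 paths between gamma and sigma:
  1. gamma → eps → delta ← sigma — eps:chain[blocks]; delta:collider[open] ⇒ blocked
  2. gamma → eps → lam ← tau → delta ← sigma — eps:chain[blocks]; lam:collider[blocks]; tau:fork[blocks]; delta:collider[open] ⇒ blocked
  3. gamma → phi ← eps → delta ← sigma — phi:collider[blocks]; eps:fork[blocks]; delta:collider[open] ⇒ blocked
  4. gamma → phi ← eps → lam ← tau → delta ← sigma — phi:collider[blocks]; eps:fork[blocks]; lam:collider[blocks]; tau:fork[blocks]; delta:collider[open] ⇒ blocked
  5. gamma ← tau → delta ← sigma — tau:fork[blocks]; delta:collider[open] ⇒ blocked
  6. gamma ← tau → lam ← eps → delta ← sigma — tau:fork[blocks]; lam:collider[blocks]; eps:fork[blocks]; delta:collider[open] ⇒ blocked
All paths are blocked; gamma ⊥ sigma | {delta, eps, tau} holds.

Yes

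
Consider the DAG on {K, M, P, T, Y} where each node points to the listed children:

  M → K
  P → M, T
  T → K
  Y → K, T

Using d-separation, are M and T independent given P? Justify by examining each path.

Enumerating the 3 paths from M to T and testing each for blocking by {P}:
  1. M ← P → T — P:fork[blocks] ⇒ blocked
  2. M → K ← T — K:collider[blocks] ⇒ blocked
  3. M → K ← Y → T — K:collider[blocks]; Y:fork[open] ⇒ blocked
Every path is blocked, so M and T are d-separated given {P}.

Yes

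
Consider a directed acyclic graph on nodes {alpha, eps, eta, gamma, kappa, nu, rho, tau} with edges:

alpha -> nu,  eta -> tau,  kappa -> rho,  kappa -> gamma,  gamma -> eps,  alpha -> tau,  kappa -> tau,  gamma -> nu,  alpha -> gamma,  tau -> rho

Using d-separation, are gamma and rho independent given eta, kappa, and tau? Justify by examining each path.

Enumerating the 6 paths from gamma to rho and testing each for blocking by {eta, kappa, tau}:
Path 1: gamma ← alpha → tau → rho
  tau is a chain here and tau is conditioned on, so the path is blocked at tau.
Path 2: gamma ← alpha → tau ← kappa → rho
  kappa is a fork here and kappa is conditioned on, so the path is blocked at kappa.
Path 3: gamma → nu ← alpha → tau → rho
  nu is a collider here and neither nu nor any of its descendants is conditioned on, so the collider stays closed — the path is blocked at nu.
Path 4: gamma → nu ← alpha → tau ← kappa → rho
  nu is a collider here and neither nu nor any of its descendants is conditioned on, so the collider stays closed — the path is blocked at nu.
Path 5: gamma ← kappa → rho
  kappa is a fork here and kappa is conditioned on, so the path is blocked at kappa.
Path 6: gamma ← kappa → tau → rho
  kappa is a fork here and kappa is conditioned on, so the path is blocked at kappa.
Since every path is blocked, d-separation holds.

Yes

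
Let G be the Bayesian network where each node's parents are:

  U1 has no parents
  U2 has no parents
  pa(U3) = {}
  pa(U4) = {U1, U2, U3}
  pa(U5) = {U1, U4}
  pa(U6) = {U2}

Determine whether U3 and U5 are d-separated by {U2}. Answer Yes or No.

We examine all 2 paths between U3 and U5:
Path 1: U3 → U4 → U5
  U4 is a chain and U4 is not conditioned on — no node blocks this path, so it is active.
Path 2: U3 → U4 ← U1 → U5
  U4 is a collider here and neither U4 nor any of its descendants is conditioned on, so the collider stays closed — the path is blocked at U4.
Since the path U3 → U4 → U5 is active, U3 and U5 are not d-separated given {U2}.

No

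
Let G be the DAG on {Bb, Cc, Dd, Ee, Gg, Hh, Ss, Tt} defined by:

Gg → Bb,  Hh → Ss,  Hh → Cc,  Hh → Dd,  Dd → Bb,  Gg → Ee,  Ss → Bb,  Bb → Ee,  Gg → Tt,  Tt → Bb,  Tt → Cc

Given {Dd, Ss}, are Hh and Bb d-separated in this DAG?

Enumerating the 5 paths from Hh to Bb and testing each for blocking by {Dd, Ss}:
Path 1: Hh → Cc ← Tt → Bb
  Cc is a collider here and neither Cc nor any of its descendants is conditioned on, so the collider stays closed — the path is blocked at Cc.
Path 2: Hh → Cc ← Tt ← Gg → Bb
  Cc is a collider here and neither Cc nor any of its descendants is conditioned on, so the collider stays closed — the path is blocked at Cc.
Path 3: Hh → Cc ← Tt ← Gg → Ee ← Bb
  Cc is a collider here and neither Cc nor any of its descendants is conditioned on, so the collider stays closed — the path is blocked at Cc.
Path 4: Hh → Dd → Bb
  Dd is a chain here and Dd is conditioned on, so the path is blocked at Dd.
Path 5: Hh → Ss → Bb
  Ss is a chain here and Ss is conditioned on, so the path is blocked at Ss.
Since every path is blocked, d-separation holds.

Yes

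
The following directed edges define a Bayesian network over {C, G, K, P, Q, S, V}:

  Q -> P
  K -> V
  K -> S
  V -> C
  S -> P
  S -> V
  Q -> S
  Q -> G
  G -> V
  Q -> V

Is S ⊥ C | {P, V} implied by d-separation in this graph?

Enumerating the 6 paths from S to C and testing each for blocking by {P, V}:
Path 1: S ← Q → G → V → C
  V is a chain here and V is conditioned on, so the path is blocked at V.
Path 2: S ← Q → V → C
  V is a chain here and V is conditioned on, so the path is blocked at V.
Path 3: S → P ← Q → G → V → C
  V is a chain here and V is conditioned on, so the path is blocked at V.
Path 4: S → P ← Q → V → C
  V is a chain here and V is conditioned on, so the path is blocked at V.
Path 5: S → V → C
  V is a chain here and V is conditioned on, so the path is blocked at V.
Path 6: S ← K → V → C
  V is a chain here and V is conditioned on, so the path is blocked at V.
Every path is blocked, so S and C are d-separated given {P, V}.

Yes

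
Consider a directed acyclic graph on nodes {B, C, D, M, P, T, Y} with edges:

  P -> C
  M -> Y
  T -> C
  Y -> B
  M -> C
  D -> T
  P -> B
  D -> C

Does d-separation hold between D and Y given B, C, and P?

No

We examine all 4 paths between D and Y:
Path 1: D → T → C ← M → Y
  T is a chain and T is not conditioned on; C is a collider and C is conditioned on, which opens it; M is a fork and M is not conditioned on — no node blocks this path, so it is active.
Path 2: D → T → C ← P → B ← Y
  P is a fork here and P is conditioned on, so the path is blocked at P.
Path 3: D → C ← M → Y
  C is a collider and C is conditioned on, which opens it; M is a fork and M is not conditioned on — no node blocks this path, so it is active.
Path 4: D → C ← P → B ← Y
  P is a fork here and P is conditioned on, so the path is blocked at P.
Because an active path exists, D and Y are not d-separated.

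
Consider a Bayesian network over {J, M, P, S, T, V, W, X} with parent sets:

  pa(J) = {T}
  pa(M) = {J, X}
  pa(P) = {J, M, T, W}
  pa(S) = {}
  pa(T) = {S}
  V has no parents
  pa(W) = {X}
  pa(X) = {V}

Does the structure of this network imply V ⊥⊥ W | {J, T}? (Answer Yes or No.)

Enumerating the 4 paths from V to W and testing each for blocking by {J, T}:
Path 1: V → X → W
  X is a chain and X is not conditioned on — no node blocks this path, so it is active.
Path 2: V → X → M ← J ← T → P ← W
  M is a collider here and neither M nor any of its descendants is conditioned on, so the collider stays closed — the path is blocked at M.
Path 3: V → X → M ← J → P ← W
  M is a collider here and neither M nor any of its descendants is conditioned on, so the collider stays closed — the path is blocked at M.
Path 4: V → X → M → P ← W
  P is a collider here and neither P nor any of its descendants is conditioned on, so the collider stays closed — the path is blocked at P.
Since the path V → X → W is active, V and W are not d-separated given {J, T}.

No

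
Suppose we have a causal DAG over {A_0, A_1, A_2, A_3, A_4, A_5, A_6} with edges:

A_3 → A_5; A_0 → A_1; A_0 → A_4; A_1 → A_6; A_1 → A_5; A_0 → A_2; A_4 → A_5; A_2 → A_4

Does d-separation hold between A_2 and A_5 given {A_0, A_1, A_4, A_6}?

There are 4 undirected paths between A_2 and A_5; checking each against the conditioning set {A_0, A_1, A_4, A_6}:
  1. A_2 → A_4 ← A_0 → A_1 → A_5 — A_4:collider[open]; A_0:fork[blocks]; A_1:chain[blocks] ⇒ blocked
  2. A_2 → A_4 → A_5 — A_4:chain[blocks] ⇒ blocked
  3. A_2 ← A_0 → A_4 → A_5 — A_0:fork[blocks]; A_4:chain[blocks] ⇒ blocked
  4. A_2 ← A_0 → A_1 → A_5 — A_0:fork[blocks]; A_1:chain[blocks] ⇒ blocked
Every path is blocked, so A_2 and A_5 are d-separated given {A_0, A_1, A_4, A_6}.

Yes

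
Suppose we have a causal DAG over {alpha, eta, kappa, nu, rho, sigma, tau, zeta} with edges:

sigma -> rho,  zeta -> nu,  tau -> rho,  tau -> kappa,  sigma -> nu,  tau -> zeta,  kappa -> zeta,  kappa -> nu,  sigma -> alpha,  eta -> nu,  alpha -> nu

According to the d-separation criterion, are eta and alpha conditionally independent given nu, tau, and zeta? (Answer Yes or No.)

No — eta and alpha are not d-separated given {nu, tau, zeta}.

We examine all 6 paths between eta and alpha:
  1. eta → nu ← sigma → alpha — nu:collider[open]; sigma:fork[open] ⇒ active
  2. eta → nu ← kappa ← tau → rho ← sigma → alpha — nu:collider[open]; kappa:chain[open]; tau:fork[blocks]; rho:collider[blocks]; sigma:fork[open] ⇒ blocked
  3. eta → nu ← kappa → zeta ← tau → rho ← sigma → alpha — nu:collider[open]; kappa:fork[open]; zeta:collider[open]; tau:fork[blocks]; rho:collider[blocks]; sigma:fork[open] ⇒ blocked
  4. eta → nu ← alpha — nu:collider[open] ⇒ active
  5. eta → nu ← zeta ← tau → rho ← sigma → alpha — nu:collider[open]; zeta:chain[blocks]; tau:fork[blocks]; rho:collider[blocks]; sigma:fork[open] ⇒ blocked
  6. eta → nu ← zeta ← kappa ← tau → rho ← sigma → alpha — nu:collider[open]; zeta:chain[blocks]; kappa:chain[open]; tau:fork[blocks]; rho:collider[blocks]; sigma:fork[open] ⇒ blocked
Since the path eta → nu ← sigma → alpha is active, eta and alpha are not d-separated given {nu, tau, zeta}.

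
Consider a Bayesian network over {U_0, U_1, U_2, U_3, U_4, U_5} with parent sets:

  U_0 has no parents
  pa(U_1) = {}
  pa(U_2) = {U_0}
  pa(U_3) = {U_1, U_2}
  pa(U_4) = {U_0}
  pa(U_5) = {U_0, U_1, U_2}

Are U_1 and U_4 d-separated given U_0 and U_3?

Yes

4 paths connect U_1 and U_4; each must be blocked for d-separation to hold:
Path 1: U_1 → U_3 ← U_2 ← U_0 → U_4
  U_0 is a fork here and U_0 is conditioned on, so the path is blocked at U_0.
Path 2: U_1 → U_3 ← U_2 → U_5 ← U_0 → U_4
  U_5 is a collider here and neither U_5 nor any of its descendants is conditioned on, so the collider stays closed — the path is blocked at U_5.
Path 3: U_1 → U_5 ← U_0 → U_4
  U_5 is a collider here and neither U_5 nor any of its descendants is conditioned on, so the collider stays closed — the path is blocked at U_5.
Path 4: U_1 → U_5 ← U_2 ← U_0 → U_4
  U_5 is a collider here and neither U_5 nor any of its descendants is conditioned on, so the collider stays closed — the path is blocked at U_5.
All paths are blocked; U_1 ⊥ U_4 | {U_0, U_3} holds.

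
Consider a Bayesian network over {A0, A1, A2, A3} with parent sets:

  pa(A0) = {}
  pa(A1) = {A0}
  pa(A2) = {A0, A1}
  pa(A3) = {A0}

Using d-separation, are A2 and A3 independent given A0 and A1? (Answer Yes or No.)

Yes

There are 2 undirected paths between A2 and A3; checking each against the conditioning set {A0, A1}:
Path 1: A2 ← A1 ← A0 → A3
  A1 is a chain here and A1 is conditioned on, so the path is blocked at A1.
Path 2: A2 ← A0 → A3
  A0 is a fork here and A0 is conditioned on, so the path is blocked at A0.
Every path is blocked, so A2 and A3 are d-separated given {A0, A1}.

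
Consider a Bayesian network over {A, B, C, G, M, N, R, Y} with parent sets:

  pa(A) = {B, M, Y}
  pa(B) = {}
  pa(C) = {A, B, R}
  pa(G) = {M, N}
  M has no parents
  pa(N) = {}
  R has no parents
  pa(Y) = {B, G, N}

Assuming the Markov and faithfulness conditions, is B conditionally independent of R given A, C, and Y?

No — B and R are not d-separated given {A, C, Y}.

5 paths connect B and R; each must be blocked for d-separation to hold:
  1. B → Y ← N → G ← M → A → C ← R — Y:collider[open]; N:fork[open]; G:collider[open]; M:fork[open]; A:chain[blocks]; C:collider[open] ⇒ blocked
  2. B → Y ← G ← M → A → C ← R — Y:collider[open]; G:chain[open]; M:fork[open]; A:chain[blocks]; C:collider[open] ⇒ blocked
  3. B → Y → A → C ← R — Y:chain[blocks]; A:chain[blocks]; C:collider[open] ⇒ blocked
  4. B → C ← R — C:collider[open] ⇒ active
  5. B → A → C ← R — A:chain[blocks]; C:collider[open] ⇒ blocked
Because an active path exists, B and R are not d-separated.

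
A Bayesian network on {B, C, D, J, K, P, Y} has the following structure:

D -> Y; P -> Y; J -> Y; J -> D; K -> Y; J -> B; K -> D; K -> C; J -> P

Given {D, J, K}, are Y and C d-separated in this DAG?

Yes — Y and C are d-separated given {D, J, K}.

Enumerating the 4 paths from Y to C and testing each for blocking by {D, J, K}:
Path 1: Y ← D ← K → C
  D is a chain here and D is conditioned on, so the path is blocked at D.
Path 2: Y ← P ← J → D ← K → C
  J is a fork here and J is conditioned on, so the path is blocked at J.
Path 3: Y ← J → D ← K → C
  J is a fork here and J is conditioned on, so the path is blocked at J.
Path 4: Y ← K → C
  K is a fork here and K is conditioned on, so the path is blocked at K.
Every path is blocked, so Y and C are d-separated given {D, J, K}.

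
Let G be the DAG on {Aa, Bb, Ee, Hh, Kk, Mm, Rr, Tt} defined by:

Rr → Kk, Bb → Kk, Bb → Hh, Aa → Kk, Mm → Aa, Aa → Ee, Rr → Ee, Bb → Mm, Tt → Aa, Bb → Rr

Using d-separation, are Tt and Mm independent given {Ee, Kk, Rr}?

No

We examine all 5 paths between Tt and Mm:
Path 1: Tt → Aa → Kk ← Rr ← Bb → Mm
  Rr is a chain here and Rr is conditioned on, so the path is blocked at Rr.
Path 2: Tt → Aa → Kk ← Bb → Mm
  Aa is a chain and Aa is not conditioned on; Kk is a collider and Kk is conditioned on, which opens it; Bb is a fork and Bb is not conditioned on — no node blocks this path, so it is active.
Path 3: Tt → Aa → Ee ← Rr → Kk ← Bb → Mm
  Rr is a fork here and Rr is conditioned on, so the path is blocked at Rr.
Path 4: Tt → Aa → Ee ← Rr ← Bb → Mm
  Rr is a chain here and Rr is conditioned on, so the path is blocked at Rr.
Path 5: Tt → Aa ← Mm
  Aa is a collider and its descendant Kk is conditioned on, which opens it — no node blocks this path, so it is active.
Because an active path exists, Tt and Mm are not d-separated.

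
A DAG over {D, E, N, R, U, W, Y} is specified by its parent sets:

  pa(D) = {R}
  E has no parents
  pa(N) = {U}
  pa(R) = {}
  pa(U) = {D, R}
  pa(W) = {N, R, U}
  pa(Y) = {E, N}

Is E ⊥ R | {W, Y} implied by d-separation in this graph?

6 paths connect E and R; each must be blocked for d-separation to hold:
  1. E → Y ← N → W ← R — Y:collider[open]; N:fork[open]; W:collider[open] ⇒ active
  2. E → Y ← N → W ← U ← D ← R — Y:collider[open]; N:fork[open]; W:collider[open]; U:chain[open]; D:chain[open] ⇒ active
  3. E → Y ← N → W ← U ← R — Y:collider[open]; N:fork[open]; W:collider[open]; U:chain[open] ⇒ active
  4. E → Y ← N ← U → W ← R — Y:collider[open]; N:chain[open]; U:fork[open]; W:collider[open] ⇒ active
  5. E → Y ← N ← U ← D ← R — Y:collider[open]; N:chain[open]; U:chain[open]; D:chain[open] ⇒ active
  6. E → Y ← N ← U ← R — Y:collider[open]; N:chain[open]; U:chain[open] ⇒ active
At least one path is unblocked, so d-separation fails.

No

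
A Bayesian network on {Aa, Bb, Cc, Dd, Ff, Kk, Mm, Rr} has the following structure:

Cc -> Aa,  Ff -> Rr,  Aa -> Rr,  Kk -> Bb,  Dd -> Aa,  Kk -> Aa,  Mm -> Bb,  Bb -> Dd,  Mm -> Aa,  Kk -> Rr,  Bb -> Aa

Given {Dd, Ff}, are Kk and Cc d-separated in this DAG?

Yes — Kk and Cc are d-separated given {Dd, Ff}.

Enumerating the 5 paths from Kk to Cc and testing each for blocking by {Dd, Ff}:
Path 1: Kk → Bb → Aa ← Cc
  Aa is a collider here and neither Aa nor any of its descendants is conditioned on, so the collider stays closed — the path is blocked at Aa.
Path 2: Kk → Bb ← Mm → Aa ← Cc
  Aa is a collider here and neither Aa nor any of its descendants is conditioned on, so the collider stays closed — the path is blocked at Aa.
Path 3: Kk → Bb → Dd → Aa ← Cc
  Dd is a chain here and Dd is conditioned on, so the path is blocked at Dd.
Path 4: Kk → Aa ← Cc
  Aa is a collider here and neither Aa nor any of its descendants is conditioned on, so the collider stays closed — the path is blocked at Aa.
Path 5: Kk → Rr ← Aa ← Cc
  Rr is a collider here and neither Rr nor any of its descendants is conditioned on, so the collider stays closed — the path is blocked at Rr.
All paths are blocked; Kk ⊥ Cc | {Dd, Ff} holds.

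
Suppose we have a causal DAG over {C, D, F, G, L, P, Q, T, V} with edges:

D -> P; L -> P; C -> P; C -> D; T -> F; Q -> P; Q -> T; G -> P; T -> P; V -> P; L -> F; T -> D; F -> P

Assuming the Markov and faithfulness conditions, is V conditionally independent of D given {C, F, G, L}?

Enumerating the 6 paths from V to D and testing each for blocking by {C, F, G, L}:
Path 1: V → P ← L → F ← T → D
  P is a collider here and neither P nor any of its descendants is conditioned on, so the collider stays closed — the path is blocked at P.
Path 2: V → P ← C → D
  P is a collider here and neither P nor any of its descendants is conditioned on, so the collider stays closed — the path is blocked at P.
Path 3: V → P ← Q → T → D
  P is a collider here and neither P nor any of its descendants is conditioned on, so the collider stays closed — the path is blocked at P.
Path 4: V → P ← T → D
  P is a collider here and neither P nor any of its descendants is conditioned on, so the collider stays closed — the path is blocked at P.
Path 5: V → P ← F ← T → D
  P is a collider here and neither P nor any of its descendants is conditioned on, so the collider stays closed — the path is blocked at P.
Path 6: V → P ← D
  P is a collider here and neither P nor any of its descendants is conditioned on, so the collider stays closed — the path is blocked at P.
All paths are blocked; V ⊥ D | {C, F, G, L} holds.

Yes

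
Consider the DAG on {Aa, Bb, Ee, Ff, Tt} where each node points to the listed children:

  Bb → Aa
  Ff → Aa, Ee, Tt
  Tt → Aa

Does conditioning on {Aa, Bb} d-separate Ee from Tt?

We examine all 2 paths between Ee and Tt:
Path 1: Ee ← Ff → Tt
  Ff is a fork and Ff is not conditioned on — no node blocks this path, so it is active.
Path 2: Ee ← Ff → Aa ← Tt
  Ff is a fork and Ff is not conditioned on; Aa is a collider and Aa is conditioned on, which opens it — no node blocks this path, so it is active.
Because an active path exists, Ee and Tt are not d-separated.

No — Ee and Tt are not d-separated given {Aa, Bb}.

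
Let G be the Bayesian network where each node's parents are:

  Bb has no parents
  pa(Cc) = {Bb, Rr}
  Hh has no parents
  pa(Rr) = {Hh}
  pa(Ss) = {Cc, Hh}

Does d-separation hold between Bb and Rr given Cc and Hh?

No

There are 2 undirected paths between Bb and Rr; checking each against the conditioning set {Cc, Hh}:
Path 1: Bb → Cc ← Rr
  Cc is a collider and Cc is conditioned on, which opens it — no node blocks this path, so it is active.
Path 2: Bb → Cc → Ss ← Hh → Rr
  Cc is a chain here and Cc is conditioned on, so the path is blocked at Cc.
Since the path Bb → Cc ← Rr is active, Bb and Rr are not d-separated given {Cc, Hh}.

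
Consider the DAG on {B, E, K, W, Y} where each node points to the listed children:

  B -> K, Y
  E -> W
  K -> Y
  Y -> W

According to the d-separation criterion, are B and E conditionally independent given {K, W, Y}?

Yes

There are 2 undirected paths between B and E; checking each against the conditioning set {K, W, Y}:
Path 1: B → Y → W ← E
  Y is a chain here and Y is conditioned on, so the path is blocked at Y.
Path 2: B → K → Y → W ← E
  K is a chain here and K is conditioned on, so the path is blocked at K.
Since every path is blocked, d-separation holds.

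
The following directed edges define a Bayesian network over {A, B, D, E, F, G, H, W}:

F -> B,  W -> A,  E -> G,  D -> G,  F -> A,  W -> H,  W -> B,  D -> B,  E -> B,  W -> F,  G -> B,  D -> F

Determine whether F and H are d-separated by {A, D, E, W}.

We examine all 6 paths between F and H:
  1. F ← W → H — W:fork[blocks] ⇒ blocked
  2. F → A ← W → H — A:collider[open]; W:fork[blocks] ⇒ blocked
  3. F ← D → G ← E → B ← W → H — D:fork[blocks]; G:collider[blocks]; E:fork[blocks]; B:collider[blocks]; W:fork[blocks] ⇒ blocked
  4. F ← D → G → B ← W → H — D:fork[blocks]; G:chain[open]; B:collider[blocks]; W:fork[blocks] ⇒ blocked
  5. F ← D → B ← W → H — D:fork[blocks]; B:collider[blocks]; W:fork[blocks] ⇒ blocked
  6. F → B ← W → H — B:collider[blocks]; W:fork[blocks] ⇒ blocked
All paths are blocked; F ⊥ H | {A, D, E, W} holds.

Yes — F and H are d-separated given {A, D, E, W}.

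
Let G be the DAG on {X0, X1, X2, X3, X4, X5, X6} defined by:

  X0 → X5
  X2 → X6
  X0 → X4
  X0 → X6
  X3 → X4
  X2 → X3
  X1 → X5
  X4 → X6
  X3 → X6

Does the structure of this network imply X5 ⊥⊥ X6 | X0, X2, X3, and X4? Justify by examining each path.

Yes

4 paths connect X5 and X6; each must be blocked for d-separation to hold:
  1. X5 ← X0 → X6 — X0:fork[blocks] ⇒ blocked
  2. X5 ← X0 → X4 ← X3 ← X2 → X6 — X0:fork[blocks]; X4:collider[open]; X3:chain[blocks]; X2:fork[blocks] ⇒ blocked
  3. X5 ← X0 → X4 ← X3 → X6 — X0:fork[blocks]; X4:collider[open]; X3:fork[blocks] ⇒ blocked
  4. X5 ← X0 → X4 → X6 — X0:fork[blocks]; X4:chain[blocks] ⇒ blocked
Every path is blocked, so X5 and X6 are d-separated given {X0, X2, X3, X4}.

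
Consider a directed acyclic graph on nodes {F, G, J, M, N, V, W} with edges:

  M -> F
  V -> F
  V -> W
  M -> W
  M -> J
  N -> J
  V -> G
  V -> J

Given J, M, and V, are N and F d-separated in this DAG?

Yes

There are 4 undirected paths between N and F; checking each against the conditioning set {J, M, V}:
Path 1: N → J ← V → W ← M → F
  V is a fork here and V is conditioned on, so the path is blocked at V.
Path 2: N → J ← V → F
  V is a fork here and V is conditioned on, so the path is blocked at V.
Path 3: N → J ← M → W ← V → F
  M is a fork here and M is conditioned on, so the path is blocked at M.
Path 4: N → J ← M → F
  M is a fork here and M is conditioned on, so the path is blocked at M.
Since every path is blocked, d-separation holds.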